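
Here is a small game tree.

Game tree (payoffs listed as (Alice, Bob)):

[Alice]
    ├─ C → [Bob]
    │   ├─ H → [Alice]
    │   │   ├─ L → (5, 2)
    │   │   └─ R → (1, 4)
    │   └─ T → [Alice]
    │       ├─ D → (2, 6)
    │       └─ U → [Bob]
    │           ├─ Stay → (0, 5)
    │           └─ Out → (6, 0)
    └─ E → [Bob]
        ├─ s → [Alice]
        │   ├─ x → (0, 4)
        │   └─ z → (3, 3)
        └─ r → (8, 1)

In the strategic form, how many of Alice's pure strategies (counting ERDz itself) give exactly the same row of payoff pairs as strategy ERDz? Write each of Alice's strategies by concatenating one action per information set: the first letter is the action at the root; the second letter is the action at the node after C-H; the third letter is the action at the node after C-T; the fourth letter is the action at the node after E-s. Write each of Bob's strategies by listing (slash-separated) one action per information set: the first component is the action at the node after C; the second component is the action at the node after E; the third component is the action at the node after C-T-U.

Row for ERDz (columns H/s/Stay, H/s/Out, H/r/Stay, H/r/Out, T/s/Stay, T/s/Out, T/r/Stay, T/r/Out): (3,3) (3,3) (8,1) (8,1) (3,3) (3,3) (8,1) (8,1).
Under ERDz, Alice's choice at the node after C-H and at the node after C-T can never be reached regardless of what Bob does, so varying those choices leaves every outcome unchanged.
Holding the reachable choices fixed and varying the unreachable ones freely already gives 2 × 2 = 4 equivalent strategies.
No other strategy reproduces this row, so those 4 are the full class: ELDz, ELUz, ERDz, ERUz.

4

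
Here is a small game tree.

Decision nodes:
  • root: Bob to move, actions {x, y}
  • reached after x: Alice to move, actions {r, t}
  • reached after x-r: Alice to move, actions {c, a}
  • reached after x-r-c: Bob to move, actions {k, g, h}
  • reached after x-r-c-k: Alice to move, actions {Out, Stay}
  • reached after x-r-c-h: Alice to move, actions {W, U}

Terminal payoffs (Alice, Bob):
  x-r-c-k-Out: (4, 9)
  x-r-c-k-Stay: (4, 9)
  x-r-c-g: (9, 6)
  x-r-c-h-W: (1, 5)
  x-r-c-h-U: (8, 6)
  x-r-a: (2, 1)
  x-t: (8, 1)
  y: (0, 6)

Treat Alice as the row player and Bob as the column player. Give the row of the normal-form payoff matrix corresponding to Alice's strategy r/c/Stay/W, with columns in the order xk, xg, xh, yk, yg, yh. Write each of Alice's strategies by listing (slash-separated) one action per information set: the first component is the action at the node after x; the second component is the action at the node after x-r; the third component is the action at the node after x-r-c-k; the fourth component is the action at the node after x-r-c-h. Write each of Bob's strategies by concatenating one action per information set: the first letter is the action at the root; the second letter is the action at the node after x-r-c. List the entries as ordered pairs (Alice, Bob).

(4,9) (9,6) (1,5) (0,6) (0,6) (0,6)

vs xk: Bob plays x → Alice plays r at [x] → Alice plays c at [x-r] → Bob plays k at [x-r-c] → Alice plays Stay at [x-r-c-k] → (4, 9)
vs xg: Bob plays x → Alice plays r at [x] → Alice plays c at [x-r] → Bob plays g at [x-r-c] → (9, 6)
vs xh: Bob plays x → Alice plays r at [x] → Alice plays c at [x-r] → Bob plays h at [x-r-c] → Alice plays W at [x-r-c-h] → (1, 5)
vs yk: Bob plays y → (0, 6)
vs yg: Bob plays y → (0, 6)
vs yh: Bob plays y → (0, 6)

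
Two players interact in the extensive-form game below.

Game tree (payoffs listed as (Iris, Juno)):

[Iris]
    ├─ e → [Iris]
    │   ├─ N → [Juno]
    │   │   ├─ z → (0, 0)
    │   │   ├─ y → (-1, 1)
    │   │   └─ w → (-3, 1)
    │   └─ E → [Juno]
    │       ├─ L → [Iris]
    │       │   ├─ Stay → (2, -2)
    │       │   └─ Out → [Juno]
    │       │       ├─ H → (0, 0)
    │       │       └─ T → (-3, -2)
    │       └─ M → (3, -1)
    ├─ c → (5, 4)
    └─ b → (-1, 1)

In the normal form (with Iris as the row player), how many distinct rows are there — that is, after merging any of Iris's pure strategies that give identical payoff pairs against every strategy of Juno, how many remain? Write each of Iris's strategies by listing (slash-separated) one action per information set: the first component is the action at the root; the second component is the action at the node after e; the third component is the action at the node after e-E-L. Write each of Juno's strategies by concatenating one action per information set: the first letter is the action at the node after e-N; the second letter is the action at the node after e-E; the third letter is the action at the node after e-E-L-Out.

Iris has 12 pure strategies: e/N/Stay, e/N/Out, e/E/Stay, e/E/Out, c/N/Stay, c/N/Out, c/E/Stay, c/E/Out, b/N/Stay, b/N/Out, b/E/Stay, b/E/Out. Columns: zLH, zLT, zMH, zMT, yLH, yLT, yMH, yMT, wLH, wLT, wMH, wMT.
{e/N/Stay, e/N/Out} → row (0,0) (0,0) (0,0) (0,0) (-1,1) (-1,1) (-1,1) (-1,1) (-3,1) (-3,1) (-3,1) (-3,1)
{e/E/Stay} → row (2,-2) (2,-2) (3,-1) (3,-1) (2,-2) (2,-2) (3,-1) (3,-1) (2,-2) (2,-2) (3,-1) (3,-1)
{e/E/Out} → row (0,0) (-3,-2) (3,-1) (3,-1) (0,0) (-3,-2) (3,-1) (3,-1) (0,0) (-3,-2) (3,-1) (3,-1)
{c/N/Stay, c/N/Out, c/E/Stay, c/E/Out} → row (5,4) (5,4) (5,4) (5,4) (5,4) (5,4) (5,4) (5,4) (5,4) (5,4) (5,4) (5,4)
{b/N/Stay, b/N/Out, b/E/Stay, b/E/Out} → row (-1,1) (-1,1) (-1,1) (-1,1) (-1,1) (-1,1) (-1,1) (-1,1) (-1,1) (-1,1) (-1,1) (-1,1)
That's 5 distinct rows out of 12 strategies.

5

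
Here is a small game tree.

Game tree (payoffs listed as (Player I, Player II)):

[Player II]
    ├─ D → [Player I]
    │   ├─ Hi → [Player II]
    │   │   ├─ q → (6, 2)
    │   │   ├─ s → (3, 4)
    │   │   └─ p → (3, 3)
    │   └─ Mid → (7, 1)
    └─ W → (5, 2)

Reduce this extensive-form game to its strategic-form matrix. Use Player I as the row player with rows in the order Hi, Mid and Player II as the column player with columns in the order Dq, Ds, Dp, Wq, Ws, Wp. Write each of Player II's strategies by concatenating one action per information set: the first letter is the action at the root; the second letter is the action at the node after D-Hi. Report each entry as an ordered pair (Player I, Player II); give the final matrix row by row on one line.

Hi: (6,2) (3,4) (3,3) (5,2) (5,2) (5,2) | Mid: (7,1) (7,1) (7,1) (5,2) (5,2) (5,2)

           Dq       Ds       Dp       Wq       Ws       Wp
  Hi    (6,2)    (3,4)    (3,3)    (5,2)    (5,2)    (5,2)
 Mid    (7,1)    (7,1)    (7,1)    (5,2)    (5,2)    (5,2)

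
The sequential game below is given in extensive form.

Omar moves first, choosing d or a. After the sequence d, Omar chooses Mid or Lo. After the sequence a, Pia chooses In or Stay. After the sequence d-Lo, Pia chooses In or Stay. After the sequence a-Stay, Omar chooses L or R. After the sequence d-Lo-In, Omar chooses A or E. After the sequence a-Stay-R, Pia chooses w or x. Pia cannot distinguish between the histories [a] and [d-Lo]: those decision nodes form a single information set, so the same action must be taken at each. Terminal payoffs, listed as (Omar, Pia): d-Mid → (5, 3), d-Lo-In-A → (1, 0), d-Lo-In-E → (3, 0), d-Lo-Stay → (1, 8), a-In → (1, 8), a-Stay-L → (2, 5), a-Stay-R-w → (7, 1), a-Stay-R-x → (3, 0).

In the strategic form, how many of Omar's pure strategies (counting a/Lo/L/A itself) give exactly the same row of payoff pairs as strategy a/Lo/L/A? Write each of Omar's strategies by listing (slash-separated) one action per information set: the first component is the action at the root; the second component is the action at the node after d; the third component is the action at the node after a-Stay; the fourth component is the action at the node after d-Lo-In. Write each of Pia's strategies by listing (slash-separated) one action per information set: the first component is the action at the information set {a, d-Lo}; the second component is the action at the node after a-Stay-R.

Row for a/Lo/L/A (columns In/w, In/x, Stay/w, Stay/x): (1,8) (1,8) (2,5) (2,5).
Under a/Lo/L/A, Omar's choice at the node after d and at the node after d-Lo-In can never be reached regardless of what Pia does, so varying those choices leaves every outcome unchanged.
Holding the reachable choices fixed and varying the unreachable ones freely already gives 2 × 2 = 4 equivalent strategies.
No other strategy reproduces this row, so those 4 are the full class: a/Mid/L/A, a/Mid/L/E, a/Lo/L/A, a/Lo/L/E.

4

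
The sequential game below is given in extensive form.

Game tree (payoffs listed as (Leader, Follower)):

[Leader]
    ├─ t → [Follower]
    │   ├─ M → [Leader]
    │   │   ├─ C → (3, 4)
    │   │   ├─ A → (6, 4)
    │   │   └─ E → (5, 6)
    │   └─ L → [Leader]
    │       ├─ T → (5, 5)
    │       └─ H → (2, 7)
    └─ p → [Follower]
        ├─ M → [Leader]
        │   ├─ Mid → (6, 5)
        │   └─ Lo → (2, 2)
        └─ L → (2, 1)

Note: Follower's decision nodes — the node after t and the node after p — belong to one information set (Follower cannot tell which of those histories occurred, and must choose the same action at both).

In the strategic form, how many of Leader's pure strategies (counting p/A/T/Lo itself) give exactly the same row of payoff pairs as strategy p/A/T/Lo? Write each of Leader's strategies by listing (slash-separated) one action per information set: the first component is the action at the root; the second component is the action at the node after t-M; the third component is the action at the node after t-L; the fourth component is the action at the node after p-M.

6

Row for p/A/T/Lo (columns M, L): (2,2) (2,1).
Under p/A/T/Lo, Leader's choice at the node after t-M and at the node after t-L can never be reached regardless of what Follower does, so varying those choices leaves every outcome unchanged.
Holding the reachable choices fixed and varying the unreachable ones freely already gives 3 × 2 = 6 equivalent strategies.
No other strategy reproduces this row, so those 6 are the full class: p/C/T/Lo, p/C/H/Lo, p/A/T/Lo, p/A/H/Lo, p/E/T/Lo, p/E/H/Lo.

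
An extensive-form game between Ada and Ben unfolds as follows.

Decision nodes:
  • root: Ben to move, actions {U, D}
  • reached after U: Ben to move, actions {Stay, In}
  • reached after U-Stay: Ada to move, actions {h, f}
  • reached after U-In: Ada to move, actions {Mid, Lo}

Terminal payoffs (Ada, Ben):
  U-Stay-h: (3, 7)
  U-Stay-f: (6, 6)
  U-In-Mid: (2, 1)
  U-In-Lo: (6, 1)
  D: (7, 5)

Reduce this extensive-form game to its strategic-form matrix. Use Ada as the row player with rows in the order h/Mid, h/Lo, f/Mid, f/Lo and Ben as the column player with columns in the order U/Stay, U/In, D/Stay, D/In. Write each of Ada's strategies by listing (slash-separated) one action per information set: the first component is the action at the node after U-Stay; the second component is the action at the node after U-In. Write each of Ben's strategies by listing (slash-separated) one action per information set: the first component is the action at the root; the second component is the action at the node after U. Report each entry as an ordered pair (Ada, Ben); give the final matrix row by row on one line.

h/Mid: (3,7) (2,1) (7,5) (7,5) | h/Lo: (3,7) (6,1) (7,5) (7,5) | f/Mid: (6,6) (2,1) (7,5) (7,5) | f/Lo: (6,6) (6,1) (7,5) (7,5)

Row h/Mid: U/Stay→(3,7), U/In→(2,1), D/Stay→(7,5), D/In→(7,5)
Row h/Lo: U/Stay→(3,7), U/In→(6,1), D/Stay→(7,5), D/In→(7,5)
Row f/Mid: U/Stay→(6,6), U/In→(2,1), D/Stay→(7,5), D/In→(7,5)
Row f/Lo: U/Stay→(6,6), U/In→(6,1), D/Stay→(7,5), D/In→(7,5)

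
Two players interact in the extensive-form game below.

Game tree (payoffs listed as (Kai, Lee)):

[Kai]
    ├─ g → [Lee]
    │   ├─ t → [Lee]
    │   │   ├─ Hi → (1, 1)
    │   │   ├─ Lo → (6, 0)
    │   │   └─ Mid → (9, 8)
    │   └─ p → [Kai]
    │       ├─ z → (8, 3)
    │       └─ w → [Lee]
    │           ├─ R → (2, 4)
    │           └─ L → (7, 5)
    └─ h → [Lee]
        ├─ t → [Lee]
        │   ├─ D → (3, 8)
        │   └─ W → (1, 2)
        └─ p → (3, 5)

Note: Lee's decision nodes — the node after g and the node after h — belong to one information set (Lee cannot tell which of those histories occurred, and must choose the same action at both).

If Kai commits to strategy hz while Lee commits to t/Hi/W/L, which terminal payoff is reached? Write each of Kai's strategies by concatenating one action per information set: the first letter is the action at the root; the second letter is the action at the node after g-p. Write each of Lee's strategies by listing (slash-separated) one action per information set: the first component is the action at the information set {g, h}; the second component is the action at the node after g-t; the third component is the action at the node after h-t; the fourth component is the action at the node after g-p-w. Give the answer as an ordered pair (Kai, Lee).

(1, 2)

Trace the play path from the root:
  Kai plays h
  Lee plays t at [h]
  Lee plays W at [h-t]
→ terminal payoff (1, 2).
(Kai's choice at the node after g-p is never reached on this path, so it doesn't affect the outcome.)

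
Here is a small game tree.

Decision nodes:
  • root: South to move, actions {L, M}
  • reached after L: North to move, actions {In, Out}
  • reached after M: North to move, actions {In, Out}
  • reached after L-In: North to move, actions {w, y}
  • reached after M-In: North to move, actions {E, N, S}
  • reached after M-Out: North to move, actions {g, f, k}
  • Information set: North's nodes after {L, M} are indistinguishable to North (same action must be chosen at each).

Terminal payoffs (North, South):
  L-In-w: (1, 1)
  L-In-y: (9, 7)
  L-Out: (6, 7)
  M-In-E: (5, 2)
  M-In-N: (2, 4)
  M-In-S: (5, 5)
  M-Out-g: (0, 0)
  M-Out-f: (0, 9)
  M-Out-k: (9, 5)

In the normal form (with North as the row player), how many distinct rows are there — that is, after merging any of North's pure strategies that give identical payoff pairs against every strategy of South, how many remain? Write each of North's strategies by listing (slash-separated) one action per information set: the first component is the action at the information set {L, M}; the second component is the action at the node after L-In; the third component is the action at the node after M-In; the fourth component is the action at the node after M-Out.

9

North has 36 pure strategies: In/w/E/g, In/w/E/f, In/w/E/k, In/w/N/g, In/w/N/f, In/w/N/k, In/w/S/g, In/w/S/f, In/w/S/k, In/y/E/g, In/y/E/f, In/y/E/k, In/y/N/g, In/y/N/f, In/y/N/k, In/y/S/g, In/y/S/f, In/y/S/k, Out/w/E/g, Out/w/E/f, Out/w/E/k, Out/w/N/g, Out/w/N/f, Out/w/N/k, Out/w/S/g, Out/w/S/f, Out/w/S/k, Out/y/E/g, Out/y/E/f, Out/y/E/k, Out/y/N/g, Out/y/N/f, Out/y/N/k, Out/y/S/g, Out/y/S/f, Out/y/S/k. Columns: L, M.
{In/w/E/g, In/w/E/f, In/w/E/k} → row (1,1) (5,2)
{In/w/N/g, In/w/N/f, In/w/N/k} → row (1,1) (2,4)
{In/w/S/g, In/w/S/f, In/w/S/k} → row (1,1) (5,5)
{In/y/E/g, In/y/E/f, In/y/E/k} → row (9,7) (5,2)
{In/y/N/g, In/y/N/f, In/y/N/k} → row (9,7) (2,4)
{In/y/S/g, In/y/S/f, In/y/S/k} → row (9,7) (5,5)
{Out/w/E/g, Out/w/N/g, Out/w/S/g, Out/y/E/g, Out/y/N/g, Out/y/S/g} → row (6,7) (0,0)
{Out/w/E/f, Out/w/N/f, Out/w/S/f, Out/y/E/f, Out/y/N/f, Out/y/S/f} → row (6,7) (0,9)
{Out/w/E/k, Out/w/N/k, Out/w/S/k, Out/y/E/k, Out/y/N/k, Out/y/S/k} → row (6,7) (9,5)
That's 9 distinct rows out of 36 strategies.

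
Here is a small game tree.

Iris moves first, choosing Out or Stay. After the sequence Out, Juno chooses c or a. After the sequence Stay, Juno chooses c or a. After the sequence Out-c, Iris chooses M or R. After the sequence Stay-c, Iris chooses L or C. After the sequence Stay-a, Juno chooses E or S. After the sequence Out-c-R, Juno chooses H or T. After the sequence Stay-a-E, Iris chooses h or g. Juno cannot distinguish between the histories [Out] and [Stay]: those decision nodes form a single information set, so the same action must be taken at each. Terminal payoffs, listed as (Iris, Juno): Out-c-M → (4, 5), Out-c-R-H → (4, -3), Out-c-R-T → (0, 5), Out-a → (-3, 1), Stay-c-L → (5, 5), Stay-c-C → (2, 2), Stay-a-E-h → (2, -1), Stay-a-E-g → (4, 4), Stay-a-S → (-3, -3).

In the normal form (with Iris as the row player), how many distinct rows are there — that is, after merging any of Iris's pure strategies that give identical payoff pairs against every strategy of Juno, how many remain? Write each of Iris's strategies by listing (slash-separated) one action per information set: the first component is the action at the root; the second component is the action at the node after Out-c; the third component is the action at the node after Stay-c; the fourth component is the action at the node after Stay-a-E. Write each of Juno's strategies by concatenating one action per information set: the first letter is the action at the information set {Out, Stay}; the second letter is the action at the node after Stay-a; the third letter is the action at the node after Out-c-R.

Iris has 16 pure strategies: Out/M/L/h, Out/M/L/g, Out/M/C/h, Out/M/C/g, Out/R/L/h, Out/R/L/g, Out/R/C/h, Out/R/C/g, Stay/M/L/h, Stay/M/L/g, Stay/M/C/h, Stay/M/C/g, Stay/R/L/h, Stay/R/L/g, Stay/R/C/h, Stay/R/C/g. Columns: cEH, cET, cSH, cST, aEH, aET, aSH, aST.
{Out/M/L/h, Out/M/L/g, Out/M/C/h, Out/M/C/g} → row (4,5) (4,5) (4,5) (4,5) (-3,1) (-3,1) (-3,1) (-3,1)
{Out/R/L/h, Out/R/L/g, Out/R/C/h, Out/R/C/g} → row (4,-3) (0,5) (4,-3) (0,5) (-3,1) (-3,1) (-3,1) (-3,1)
{Stay/M/L/h, Stay/R/L/h} → row (5,5) (5,5) (5,5) (5,5) (2,-1) (2,-1) (-3,-3) (-3,-3)
{Stay/M/L/g, Stay/R/L/g} → row (5,5) (5,5) (5,5) (5,5) (4,4) (4,4) (-3,-3) (-3,-3)
{Stay/M/C/h, Stay/R/C/h} → row (2,2) (2,2) (2,2) (2,2) (2,-1) (2,-1) (-3,-3) (-3,-3)
{Stay/M/C/g, Stay/R/C/g} → row (2,2) (2,2) (2,2) (2,2) (4,4) (4,4) (-3,-3) (-3,-3)
That's 6 distinct rows out of 16 strategies.

6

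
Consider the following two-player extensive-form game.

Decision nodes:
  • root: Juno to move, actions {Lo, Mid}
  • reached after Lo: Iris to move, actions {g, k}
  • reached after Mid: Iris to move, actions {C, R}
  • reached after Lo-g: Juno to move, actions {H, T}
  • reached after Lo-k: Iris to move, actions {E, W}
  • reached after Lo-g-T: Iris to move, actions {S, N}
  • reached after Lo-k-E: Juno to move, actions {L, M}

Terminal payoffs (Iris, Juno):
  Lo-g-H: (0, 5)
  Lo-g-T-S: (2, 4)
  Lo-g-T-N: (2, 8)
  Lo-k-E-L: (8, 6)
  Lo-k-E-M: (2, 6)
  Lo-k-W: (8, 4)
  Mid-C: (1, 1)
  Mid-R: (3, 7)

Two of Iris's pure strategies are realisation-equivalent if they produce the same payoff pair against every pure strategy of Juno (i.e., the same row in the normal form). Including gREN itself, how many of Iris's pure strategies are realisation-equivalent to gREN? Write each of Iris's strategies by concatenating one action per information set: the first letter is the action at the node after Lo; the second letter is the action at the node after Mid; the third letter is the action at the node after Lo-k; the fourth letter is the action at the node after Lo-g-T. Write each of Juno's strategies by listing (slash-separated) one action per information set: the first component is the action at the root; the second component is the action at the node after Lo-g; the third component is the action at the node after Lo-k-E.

2

Row for gREN (columns Lo/H/L, Lo/H/M, Lo/T/L, Lo/T/M, Mid/H/L, Mid/H/M, Mid/T/L, Mid/T/M): (0,5) (0,5) (2,8) (2,8) (3,7) (3,7) (3,7) (3,7).
Under gREN, Iris's choice at the node after Lo-k can never be reached regardless of what Juno does, so varying those choices leaves every outcome unchanged.
Holding the reachable choices fixed and varying the unreachable one freely already gives 2 equivalent strategies.
No other strategy reproduces this row, so those 2 are the full class: gREN, gRWN.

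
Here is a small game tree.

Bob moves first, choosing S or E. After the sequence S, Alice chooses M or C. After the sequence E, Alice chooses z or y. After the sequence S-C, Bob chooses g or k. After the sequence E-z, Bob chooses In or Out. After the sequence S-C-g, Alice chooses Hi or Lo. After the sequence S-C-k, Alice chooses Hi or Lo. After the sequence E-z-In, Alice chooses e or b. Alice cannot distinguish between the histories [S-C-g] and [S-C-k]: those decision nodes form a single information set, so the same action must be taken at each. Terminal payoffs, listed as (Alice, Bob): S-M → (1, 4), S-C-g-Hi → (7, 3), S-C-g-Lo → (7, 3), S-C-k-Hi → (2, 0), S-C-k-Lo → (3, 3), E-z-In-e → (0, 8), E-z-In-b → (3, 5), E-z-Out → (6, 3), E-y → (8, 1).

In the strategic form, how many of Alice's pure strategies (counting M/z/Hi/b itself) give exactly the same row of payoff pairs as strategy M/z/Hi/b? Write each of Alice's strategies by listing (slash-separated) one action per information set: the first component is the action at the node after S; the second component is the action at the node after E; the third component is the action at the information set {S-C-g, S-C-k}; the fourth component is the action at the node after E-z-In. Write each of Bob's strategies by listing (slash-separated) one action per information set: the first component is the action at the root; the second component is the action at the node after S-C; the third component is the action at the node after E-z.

Row for M/z/Hi/b (columns S/g/In, S/g/Out, S/k/In, S/k/Out, E/g/In, E/g/Out, E/k/In, E/k/Out): (1,4) (1,4) (1,4) (1,4) (3,5) (6,3) (3,5) (6,3).
Under M/z/Hi/b, Alice's choice at the information set {S-C-g, S-C-k} can never be reached regardless of what Bob does, so varying those choices leaves every outcome unchanged.
Holding the reachable choices fixed and varying the unreachable one freely already gives 2 equivalent strategies.
No other strategy reproduces this row, so those 2 are the full class: M/z/Hi/b, M/z/Lo/b.

2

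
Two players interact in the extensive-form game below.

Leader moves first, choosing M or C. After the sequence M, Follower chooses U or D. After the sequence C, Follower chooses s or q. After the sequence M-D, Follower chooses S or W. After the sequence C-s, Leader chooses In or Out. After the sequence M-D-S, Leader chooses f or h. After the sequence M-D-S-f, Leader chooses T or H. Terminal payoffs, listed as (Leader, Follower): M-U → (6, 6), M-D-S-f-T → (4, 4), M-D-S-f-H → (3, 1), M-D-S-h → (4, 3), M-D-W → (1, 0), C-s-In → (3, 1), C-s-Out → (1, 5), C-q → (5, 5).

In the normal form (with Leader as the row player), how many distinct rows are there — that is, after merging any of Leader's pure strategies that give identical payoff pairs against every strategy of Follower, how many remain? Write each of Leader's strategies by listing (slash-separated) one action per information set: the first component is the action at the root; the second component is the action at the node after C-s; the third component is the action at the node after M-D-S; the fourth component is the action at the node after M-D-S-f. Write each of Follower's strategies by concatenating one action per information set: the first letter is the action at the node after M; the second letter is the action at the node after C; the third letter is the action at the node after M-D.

Leader has 16 pure strategies: M/In/f/T, M/In/f/H, M/In/h/T, M/In/h/H, M/Out/f/T, M/Out/f/H, M/Out/h/T, M/Out/h/H, C/In/f/T, C/In/f/H, C/In/h/T, C/In/h/H, C/Out/f/T, C/Out/f/H, C/Out/h/T, C/Out/h/H. Columns: UsS, UsW, UqS, UqW, DsS, DsW, DqS, DqW.
{M/In/f/T, M/Out/f/T} → row (6,6) (6,6) (6,6) (6,6) (4,4) (1,0) (4,4) (1,0)
{M/In/f/H, M/Out/f/H} → row (6,6) (6,6) (6,6) (6,6) (3,1) (1,0) (3,1) (1,0)
{M/In/h/T, M/In/h/H, M/Out/h/T, M/Out/h/H} → row (6,6) (6,6) (6,6) (6,6) (4,3) (1,0) (4,3) (1,0)
{C/In/f/T, C/In/f/H, C/In/h/T, C/In/h/H} → row (3,1) (3,1) (5,5) (5,5) (3,1) (3,1) (5,5) (5,5)
{C/Out/f/T, C/Out/f/H, C/Out/h/T, C/Out/h/H} → row (1,5) (1,5) (5,5) (5,5) (1,5) (1,5) (5,5) (5,5)
That's 5 distinct rows out of 16 strategies.

5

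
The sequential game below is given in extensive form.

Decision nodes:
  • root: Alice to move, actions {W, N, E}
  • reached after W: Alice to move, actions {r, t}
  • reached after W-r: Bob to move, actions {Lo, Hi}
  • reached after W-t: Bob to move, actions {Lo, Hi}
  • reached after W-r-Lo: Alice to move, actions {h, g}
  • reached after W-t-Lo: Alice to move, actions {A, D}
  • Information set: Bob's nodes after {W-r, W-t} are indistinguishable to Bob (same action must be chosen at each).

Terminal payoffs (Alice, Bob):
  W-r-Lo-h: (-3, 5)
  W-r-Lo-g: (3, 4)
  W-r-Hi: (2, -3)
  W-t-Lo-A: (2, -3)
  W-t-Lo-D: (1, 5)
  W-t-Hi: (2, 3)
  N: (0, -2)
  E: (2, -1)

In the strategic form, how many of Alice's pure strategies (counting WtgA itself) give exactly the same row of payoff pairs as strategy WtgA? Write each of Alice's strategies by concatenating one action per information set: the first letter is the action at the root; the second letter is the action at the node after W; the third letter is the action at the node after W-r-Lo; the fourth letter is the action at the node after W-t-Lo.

2

Row for WtgA (columns Lo, Hi): (2,-3) (2,3).
Under WtgA, Alice's choice at the node after W-r-Lo can never be reached regardless of what Bob does, so varying those choices leaves every outcome unchanged.
Holding the reachable choices fixed and varying the unreachable one freely already gives 2 equivalent strategies.
No other strategy reproduces this row, so those 2 are the full class: WthA, WtgA.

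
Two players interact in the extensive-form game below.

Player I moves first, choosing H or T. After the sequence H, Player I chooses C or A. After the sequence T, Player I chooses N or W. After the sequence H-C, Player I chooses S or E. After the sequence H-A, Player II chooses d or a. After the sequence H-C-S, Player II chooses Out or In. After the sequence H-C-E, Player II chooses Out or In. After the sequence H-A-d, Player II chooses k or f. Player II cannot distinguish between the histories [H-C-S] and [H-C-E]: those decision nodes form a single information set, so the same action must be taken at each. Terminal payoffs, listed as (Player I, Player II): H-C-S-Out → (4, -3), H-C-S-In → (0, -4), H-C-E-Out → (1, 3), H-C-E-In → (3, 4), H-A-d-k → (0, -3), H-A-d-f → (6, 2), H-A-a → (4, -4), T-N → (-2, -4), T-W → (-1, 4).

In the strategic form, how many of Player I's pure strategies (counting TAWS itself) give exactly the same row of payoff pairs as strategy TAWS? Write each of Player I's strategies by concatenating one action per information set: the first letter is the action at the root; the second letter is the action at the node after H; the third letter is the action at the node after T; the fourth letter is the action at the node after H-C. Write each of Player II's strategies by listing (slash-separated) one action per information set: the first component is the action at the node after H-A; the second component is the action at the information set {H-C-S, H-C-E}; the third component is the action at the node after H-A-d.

4

Row for TAWS (columns d/Out/k, d/Out/f, d/In/k, d/In/f, a/Out/k, a/Out/f, a/In/k, a/In/f): (-1,4) (-1,4) (-1,4) (-1,4) (-1,4) (-1,4) (-1,4) (-1,4).
Under TAWS, Player I's choice at the node after H and at the node after H-C can never be reached regardless of what Player II does, so varying those choices leaves every outcome unchanged.
Holding the reachable choices fixed and varying the unreachable ones freely already gives 2 × 2 = 4 equivalent strategies.
No other strategy reproduces this row, so those 4 are the full class: TCWS, TCWE, TAWS, TAWE.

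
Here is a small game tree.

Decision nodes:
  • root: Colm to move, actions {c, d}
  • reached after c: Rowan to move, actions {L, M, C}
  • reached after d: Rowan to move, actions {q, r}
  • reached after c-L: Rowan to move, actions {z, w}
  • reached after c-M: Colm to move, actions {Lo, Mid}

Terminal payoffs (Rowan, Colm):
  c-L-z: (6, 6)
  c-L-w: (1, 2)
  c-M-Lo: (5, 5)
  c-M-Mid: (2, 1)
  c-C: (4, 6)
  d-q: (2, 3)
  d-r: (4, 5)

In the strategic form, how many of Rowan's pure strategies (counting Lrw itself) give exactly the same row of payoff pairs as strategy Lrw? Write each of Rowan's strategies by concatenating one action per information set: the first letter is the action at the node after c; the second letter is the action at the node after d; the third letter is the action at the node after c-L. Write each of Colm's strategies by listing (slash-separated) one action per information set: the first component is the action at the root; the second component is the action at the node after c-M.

Row for Lrw (columns c/Lo, c/Mid, d/Lo, d/Mid): (1,2) (1,2) (4,5) (4,5).
Every one of Rowan's information sets is on the play path for some reply by Colm when Rowan follows Lrw.
Changing the action at any of them therefore changes at least one column, so only Lrw itself gives this row.

1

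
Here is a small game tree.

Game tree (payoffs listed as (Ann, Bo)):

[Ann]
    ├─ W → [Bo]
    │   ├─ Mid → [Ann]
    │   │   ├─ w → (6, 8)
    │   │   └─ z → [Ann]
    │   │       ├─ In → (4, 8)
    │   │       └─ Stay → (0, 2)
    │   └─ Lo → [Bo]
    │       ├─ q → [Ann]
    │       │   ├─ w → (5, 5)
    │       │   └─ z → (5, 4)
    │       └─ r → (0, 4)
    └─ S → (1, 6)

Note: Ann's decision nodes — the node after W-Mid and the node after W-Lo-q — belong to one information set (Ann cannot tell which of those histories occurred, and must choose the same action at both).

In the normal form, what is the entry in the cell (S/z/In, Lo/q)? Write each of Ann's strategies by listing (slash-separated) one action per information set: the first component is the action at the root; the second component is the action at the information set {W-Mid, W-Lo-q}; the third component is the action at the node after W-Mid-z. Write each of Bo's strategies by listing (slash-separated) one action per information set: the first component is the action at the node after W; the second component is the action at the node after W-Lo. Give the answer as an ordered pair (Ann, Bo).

Trace the play path from the root:
  Ann plays S
→ terminal payoff (1, 6).
(Ann's choice at the information set {W-Mid, W-Lo-q} is never reached on this path, so it doesn't affect the outcome.)

(1, 6)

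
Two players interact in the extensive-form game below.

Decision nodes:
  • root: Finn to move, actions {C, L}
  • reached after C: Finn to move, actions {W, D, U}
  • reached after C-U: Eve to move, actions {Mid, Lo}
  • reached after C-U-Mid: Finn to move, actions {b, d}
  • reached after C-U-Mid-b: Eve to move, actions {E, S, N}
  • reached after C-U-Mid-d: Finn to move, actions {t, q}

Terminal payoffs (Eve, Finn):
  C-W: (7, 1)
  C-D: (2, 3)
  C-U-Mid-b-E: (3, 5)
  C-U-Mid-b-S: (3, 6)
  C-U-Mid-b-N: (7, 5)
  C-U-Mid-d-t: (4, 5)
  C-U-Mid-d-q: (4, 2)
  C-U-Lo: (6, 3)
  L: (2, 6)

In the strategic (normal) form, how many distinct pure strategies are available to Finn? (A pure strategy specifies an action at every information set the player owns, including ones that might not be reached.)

24

Finn owns the root with actions {C, L} — two choices.
Finn owns the node after C with actions {W, D, U} — three choices.
Finn owns the node after C-U-Mid with actions {b, d} — two choices.
Finn owns the node after C-U-Mid-d with actions {t, q} — two choices.
A pure strategy fixes one action at each information set independently, so the count is the product 2 × 3 × 2 × 2 = 24.
(For reference, Eve has 6 pure strategies, giving a 24×6 normal-form matrix.)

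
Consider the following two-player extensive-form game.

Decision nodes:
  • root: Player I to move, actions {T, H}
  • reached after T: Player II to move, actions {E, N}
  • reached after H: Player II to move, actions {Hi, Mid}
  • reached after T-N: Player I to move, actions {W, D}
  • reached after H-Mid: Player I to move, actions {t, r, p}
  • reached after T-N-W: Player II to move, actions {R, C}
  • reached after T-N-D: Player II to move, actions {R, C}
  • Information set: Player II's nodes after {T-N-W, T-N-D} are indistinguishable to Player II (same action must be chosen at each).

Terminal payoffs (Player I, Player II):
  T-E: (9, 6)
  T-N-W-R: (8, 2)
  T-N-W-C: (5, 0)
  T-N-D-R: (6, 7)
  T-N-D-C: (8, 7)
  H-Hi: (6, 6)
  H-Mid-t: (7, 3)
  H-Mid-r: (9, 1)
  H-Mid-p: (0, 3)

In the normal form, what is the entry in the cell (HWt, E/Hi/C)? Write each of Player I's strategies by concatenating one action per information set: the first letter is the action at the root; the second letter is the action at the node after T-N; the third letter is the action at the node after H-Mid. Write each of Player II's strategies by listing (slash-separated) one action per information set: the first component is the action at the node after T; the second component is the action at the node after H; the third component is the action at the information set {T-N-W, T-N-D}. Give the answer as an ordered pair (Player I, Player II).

(6, 6)

Trace the play path from the root:
  Player I plays H
  Player II plays Hi at [H]
→ terminal payoff (6, 6).
(Player I's choice at the node after T-N is never reached on this path, so it doesn't affect the outcome.)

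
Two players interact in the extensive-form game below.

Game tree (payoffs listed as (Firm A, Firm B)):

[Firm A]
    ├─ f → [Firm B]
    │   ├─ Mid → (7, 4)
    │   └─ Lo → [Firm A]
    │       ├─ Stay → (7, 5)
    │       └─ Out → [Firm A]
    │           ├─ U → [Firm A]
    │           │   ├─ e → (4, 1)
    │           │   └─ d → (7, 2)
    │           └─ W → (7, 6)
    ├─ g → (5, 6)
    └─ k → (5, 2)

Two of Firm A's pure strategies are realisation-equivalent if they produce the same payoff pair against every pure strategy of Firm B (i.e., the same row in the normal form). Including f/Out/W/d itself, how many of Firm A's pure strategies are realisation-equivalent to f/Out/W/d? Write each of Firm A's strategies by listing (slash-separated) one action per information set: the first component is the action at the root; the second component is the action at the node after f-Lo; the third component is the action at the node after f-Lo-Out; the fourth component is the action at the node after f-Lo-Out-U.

Row for f/Out/W/d (columns Mid, Lo): (7,4) (7,6).
Under f/Out/W/d, Firm A's choice at the node after f-Lo-Out-U can never be reached regardless of what Firm B does, so varying those choices leaves every outcome unchanged.
Holding the reachable choices fixed and varying the unreachable one freely already gives 2 equivalent strategies.
No other strategy reproduces this row, so those 2 are the full class: f/Out/W/e, f/Out/W/d.

2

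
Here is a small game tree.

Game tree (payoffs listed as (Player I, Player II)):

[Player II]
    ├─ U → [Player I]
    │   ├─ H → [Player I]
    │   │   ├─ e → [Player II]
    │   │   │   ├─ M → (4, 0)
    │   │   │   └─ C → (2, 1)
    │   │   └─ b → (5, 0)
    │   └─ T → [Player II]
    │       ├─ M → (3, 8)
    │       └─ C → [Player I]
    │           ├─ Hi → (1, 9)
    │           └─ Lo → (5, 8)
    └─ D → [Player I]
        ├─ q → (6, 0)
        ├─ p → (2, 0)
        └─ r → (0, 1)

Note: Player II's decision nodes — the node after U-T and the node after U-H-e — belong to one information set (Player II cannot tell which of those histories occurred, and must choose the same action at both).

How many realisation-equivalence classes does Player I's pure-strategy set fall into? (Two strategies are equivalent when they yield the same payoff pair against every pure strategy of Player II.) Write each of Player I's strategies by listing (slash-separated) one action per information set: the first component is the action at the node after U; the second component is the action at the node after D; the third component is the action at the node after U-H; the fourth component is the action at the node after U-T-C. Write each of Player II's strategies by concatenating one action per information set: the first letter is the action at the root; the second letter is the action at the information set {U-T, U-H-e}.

Player I has 24 pure strategies: H/q/e/Hi, H/q/e/Lo, H/q/b/Hi, H/q/b/Lo, H/p/e/Hi, H/p/e/Lo, H/p/b/Hi, H/p/b/Lo, H/r/e/Hi, H/r/e/Lo, H/r/b/Hi, H/r/b/Lo, T/q/e/Hi, T/q/e/Lo, T/q/b/Hi, T/q/b/Lo, T/p/e/Hi, T/p/e/Lo, T/p/b/Hi, T/p/b/Lo, T/r/e/Hi, T/r/e/Lo, T/r/b/Hi, T/r/b/Lo. Columns: UM, UC, DM, DC.
{H/q/e/Hi, H/q/e/Lo} → row (4,0) (2,1) (6,0) (6,0)
{H/q/b/Hi, H/q/b/Lo} → row (5,0) (5,0) (6,0) (6,0)
{H/p/e/Hi, H/p/e/Lo} → row (4,0) (2,1) (2,0) (2,0)
{H/p/b/Hi, H/p/b/Lo} → row (5,0) (5,0) (2,0) (2,0)
{H/r/e/Hi, H/r/e/Lo} → row (4,0) (2,1) (0,1) (0,1)
{H/r/b/Hi, H/r/b/Lo} → row (5,0) (5,0) (0,1) (0,1)
{T/q/e/Hi, T/q/b/Hi} → row (3,8) (1,9) (6,0) (6,0)
{T/q/e/Lo, T/q/b/Lo} → row (3,8) (5,8) (6,0) (6,0)
{T/p/e/Hi, T/p/b/Hi} → row (3,8) (1,9) (2,0) (2,0)
{T/p/e/Lo, T/p/b/Lo} → row (3,8) (5,8) (2,0) (2,0)
{T/r/e/Hi, T/r/b/Hi} → row (3,8) (1,9) (0,1) (0,1)
{T/r/e/Lo, T/r/b/Lo} → row (3,8) (5,8) (0,1) (0,1)
That's 12 distinct rows out of 24 strategies.

12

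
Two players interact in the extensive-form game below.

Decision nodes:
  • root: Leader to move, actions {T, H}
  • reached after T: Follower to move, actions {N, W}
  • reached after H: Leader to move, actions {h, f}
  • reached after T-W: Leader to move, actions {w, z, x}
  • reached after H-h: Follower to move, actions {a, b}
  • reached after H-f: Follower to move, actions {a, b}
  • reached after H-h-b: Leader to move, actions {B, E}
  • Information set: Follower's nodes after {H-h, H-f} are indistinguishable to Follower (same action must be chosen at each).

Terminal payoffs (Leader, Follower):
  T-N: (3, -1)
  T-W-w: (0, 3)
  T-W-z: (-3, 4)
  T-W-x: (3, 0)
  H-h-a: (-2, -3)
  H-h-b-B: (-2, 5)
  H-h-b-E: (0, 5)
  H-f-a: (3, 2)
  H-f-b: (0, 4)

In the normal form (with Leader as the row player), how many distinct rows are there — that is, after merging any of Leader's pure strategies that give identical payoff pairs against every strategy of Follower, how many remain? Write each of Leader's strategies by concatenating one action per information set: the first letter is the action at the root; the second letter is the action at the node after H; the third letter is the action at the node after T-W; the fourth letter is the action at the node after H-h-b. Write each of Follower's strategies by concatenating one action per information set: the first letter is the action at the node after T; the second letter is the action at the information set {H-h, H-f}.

Leader has 24 pure strategies: ThwB, ThwE, ThzB, ThzE, ThxB, ThxE, TfwB, TfwE, TfzB, TfzE, TfxB, TfxE, HhwB, HhwE, HhzB, HhzE, HhxB, HhxE, HfwB, HfwE, HfzB, HfzE, HfxB, HfxE. Columns: Na, Nb, Wa, Wb.
{ThwB, ThwE, TfwB, TfwE} → row (3,-1) (3,-1) (0,3) (0,3)
{ThzB, ThzE, TfzB, TfzE} → row (3,-1) (3,-1) (-3,4) (-3,4)
{ThxB, ThxE, TfxB, TfxE} → row (3,-1) (3,-1) (3,0) (3,0)
{HhwB, HhzB, HhxB} → row (-2,-3) (-2,5) (-2,-3) (-2,5)
{HhwE, HhzE, HhxE} → row (-2,-3) (0,5) (-2,-3) (0,5)
{HfwB, HfwE, HfzB, HfzE, HfxB, HfxE} → row (3,2) (0,4) (3,2) (0,4)
That's 6 distinct rows out of 24 strategies.

6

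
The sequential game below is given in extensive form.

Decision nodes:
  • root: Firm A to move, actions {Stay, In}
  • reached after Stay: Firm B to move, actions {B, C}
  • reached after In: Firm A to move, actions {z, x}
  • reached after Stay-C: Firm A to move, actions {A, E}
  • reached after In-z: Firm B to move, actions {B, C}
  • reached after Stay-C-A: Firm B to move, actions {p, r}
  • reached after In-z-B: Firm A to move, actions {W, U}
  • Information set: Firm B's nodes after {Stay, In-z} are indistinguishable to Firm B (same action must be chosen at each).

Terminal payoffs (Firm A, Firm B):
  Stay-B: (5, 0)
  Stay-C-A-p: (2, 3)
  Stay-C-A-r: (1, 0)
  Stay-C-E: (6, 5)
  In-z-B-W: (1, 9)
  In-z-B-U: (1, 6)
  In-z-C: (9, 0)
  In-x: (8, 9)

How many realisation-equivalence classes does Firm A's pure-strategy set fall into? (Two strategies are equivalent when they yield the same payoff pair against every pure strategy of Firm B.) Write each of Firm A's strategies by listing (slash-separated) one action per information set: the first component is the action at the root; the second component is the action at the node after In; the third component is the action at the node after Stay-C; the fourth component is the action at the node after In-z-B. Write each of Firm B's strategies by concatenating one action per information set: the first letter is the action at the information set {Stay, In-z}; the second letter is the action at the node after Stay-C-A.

5

Firm A has 16 pure strategies: Stay/z/A/W, Stay/z/A/U, Stay/z/E/W, Stay/z/E/U, Stay/x/A/W, Stay/x/A/U, Stay/x/E/W, Stay/x/E/U, In/z/A/W, In/z/A/U, In/z/E/W, In/z/E/U, In/x/A/W, In/x/A/U, In/x/E/W, In/x/E/U. Columns: Bp, Br, Cp, Cr.
{Stay/z/A/W, Stay/z/A/U, Stay/x/A/W, Stay/x/A/U} → row (5,0) (5,0) (2,3) (1,0)
{Stay/z/E/W, Stay/z/E/U, Stay/x/E/W, Stay/x/E/U} → row (5,0) (5,0) (6,5) (6,5)
{In/z/A/W, In/z/E/W} → row (1,9) (1,9) (9,0) (9,0)
{In/z/A/U, In/z/E/U} → row (1,6) (1,6) (9,0) (9,0)
{In/x/A/W, In/x/A/U, In/x/E/W, In/x/E/U} → row (8,9) (8,9) (8,9) (8,9)
That's 5 distinct rows out of 16 strategies.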